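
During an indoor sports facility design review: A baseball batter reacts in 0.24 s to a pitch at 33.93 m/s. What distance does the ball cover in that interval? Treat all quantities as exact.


d = v * t
d = 33.93 * 0.24
d = 8.1432 m

8.1432 m


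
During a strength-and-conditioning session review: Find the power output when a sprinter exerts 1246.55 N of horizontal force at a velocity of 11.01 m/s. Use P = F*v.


P = F * v
P = 1246.55 * 11.01
P = 13724.5155 W

13724.5155 W


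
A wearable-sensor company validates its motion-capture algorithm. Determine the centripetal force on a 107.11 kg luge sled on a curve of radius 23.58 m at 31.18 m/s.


Fc = m * v^2 / r
v^2 = 31.18^2 = 972.1924
Fc = 107.11 * 972.1924 / 23.58
Fc = 104131.528 / 23.58 = 4416.0953 N

4416.0953 N


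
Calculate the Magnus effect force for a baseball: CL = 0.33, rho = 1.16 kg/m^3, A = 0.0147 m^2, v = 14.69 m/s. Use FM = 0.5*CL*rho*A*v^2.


FM = 0.5 * CL * rho * A * v^2
FM = 0.5 * 0.33 * 1.16 * 0.0147 * 14.69^2
v^2 = 215.7961
FM = 0.5 * 0.33 * 1.16 * 0.0147 * 215.7961 = 0.6072 N

0.6072 N


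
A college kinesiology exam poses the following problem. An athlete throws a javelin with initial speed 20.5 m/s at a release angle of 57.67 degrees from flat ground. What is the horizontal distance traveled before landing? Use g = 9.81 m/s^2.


R = v^2 * sin(2*theta) / g
Convert angle to radians: theta = 57.67 deg = 1.0065 rad
sin(2*theta) = sin(2.0131) = 0.9038
R = 20.5^2 * 0.9038 / 9.81
R = 420.25 * 0.9038 / 9.81 = 38.7171 m

38.7171 m


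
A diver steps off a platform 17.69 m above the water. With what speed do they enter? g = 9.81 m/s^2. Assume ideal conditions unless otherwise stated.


v = sqrt(2 * g * h)
v = sqrt(2 * 9.81 * 17.69)
v = sqrt(347.0778) = 18.63 m/s

18.63 m/s


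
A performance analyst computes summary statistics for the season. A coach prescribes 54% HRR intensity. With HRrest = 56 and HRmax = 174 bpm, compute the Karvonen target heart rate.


Target = HRrest + pct*(HRmax - HRrest)
Heart rate reserve = HRmax - HRrest = 174 - 56 = 118 bpm
Fraction = 54% = 0.54
Target = 56 + 0.54 * 118
Target = 56 + 63.72 = 119.72 bpm

119.72 bpm


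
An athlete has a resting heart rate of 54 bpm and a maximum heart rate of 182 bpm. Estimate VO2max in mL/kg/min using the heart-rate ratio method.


VO2max = 15.3 * HRmax / HRrest
VO2max = 15.3 * 182 / 54
VO2max = 2784.6 / 54 = 51.5667 mL/kg/min

51.5667 mL/kg/min


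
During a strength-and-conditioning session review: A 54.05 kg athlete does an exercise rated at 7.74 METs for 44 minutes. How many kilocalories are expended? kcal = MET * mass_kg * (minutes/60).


kcal = MET * mass * time_hr
Convert time: 44 min = 0.7333 hr
kcal = 7.74 * 54.05 * 0.7333
kcal = 306.7878 kcal

306.7878 kcal


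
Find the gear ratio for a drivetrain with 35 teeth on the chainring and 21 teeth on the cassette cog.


GR = front_teeth / rear_teeth
GR = 35 / 21
GR = 1.6667

1.6667


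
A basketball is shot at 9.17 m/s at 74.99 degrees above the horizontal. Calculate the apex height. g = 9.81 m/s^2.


H = (v*sin(theta))^2 / (2*g)
vy = v*sin(theta) = 9.17 * sin(74.99 deg) = 8.8571 m/s
H = vy^2 / (2*g) = 78.4487 / (2*9.81)
H = 78.4487 / 19.62 = 3.9984 m

3.9984 m


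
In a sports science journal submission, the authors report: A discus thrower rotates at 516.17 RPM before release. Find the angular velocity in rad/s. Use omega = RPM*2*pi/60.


omega = RPM * 2 * pi / 60
omega = 516.17 * 2 * 3.14159 / 60
omega = 3243.1918 / 60 = 54.0532 rad/s

54.0532 rad/s


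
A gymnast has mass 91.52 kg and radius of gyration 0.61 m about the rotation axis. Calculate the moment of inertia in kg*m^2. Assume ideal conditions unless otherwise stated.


I = m * k^2
I = 91.52 * 0.61^2
I = 91.52 * 0.3721 = 34.0546 kg*m^2

34.0546 kg*m^2


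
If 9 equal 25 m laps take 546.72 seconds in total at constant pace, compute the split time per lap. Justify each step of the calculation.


Split time = total_time / n_laps = 546.72 / 9
Split time = 60.7467 s per lap

60.7467 s


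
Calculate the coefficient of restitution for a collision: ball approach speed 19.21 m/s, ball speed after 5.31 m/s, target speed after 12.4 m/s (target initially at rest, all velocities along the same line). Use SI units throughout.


e = (v2_after - v1_after) / (v1_before - v2_before)
Numerator = 12.4 - 5.31 = 7.09
Denominator = 19.21 - 0 = 19.21
e = 7.09 / 19.21 = 0.3691

0.3691


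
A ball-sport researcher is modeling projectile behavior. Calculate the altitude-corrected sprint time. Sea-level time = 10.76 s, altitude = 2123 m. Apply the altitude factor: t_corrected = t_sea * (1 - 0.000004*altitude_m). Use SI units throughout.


Correction factor = 1 - 0.000004 * 2123 = 0.991508
t_corrected = t_sea * factor = 10.76 * 0.991508
t_corrected = 10.6686 s

10.6686 s


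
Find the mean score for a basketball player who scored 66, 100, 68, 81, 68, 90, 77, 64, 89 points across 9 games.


Average = sum / n
Sum = 703
Average = 703 / 9 = 78.1111

78.1111


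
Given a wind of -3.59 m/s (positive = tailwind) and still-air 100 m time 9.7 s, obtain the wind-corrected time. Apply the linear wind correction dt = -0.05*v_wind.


dt = -0.05 * v_wind = -0.05 * -3.59 = 0.1795 s
t_corrected = t_still + dt = 9.7 + (0.1795)
t_corrected = 9.8795 s

9.8795 s


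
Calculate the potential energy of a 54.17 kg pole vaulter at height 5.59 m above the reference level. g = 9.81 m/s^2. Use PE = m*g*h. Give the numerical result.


PE = m * g * h
PE = 54.17 * 9.81 * 5.59
PE = 531.4077 * 5.59 = 2970.569 J

2970.569 J


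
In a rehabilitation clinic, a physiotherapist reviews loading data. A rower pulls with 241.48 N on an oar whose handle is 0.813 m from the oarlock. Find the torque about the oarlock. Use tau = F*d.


tau = F * d
tau = 241.48 * 0.813
tau = 196.3232 N*m

196.3232 N*m


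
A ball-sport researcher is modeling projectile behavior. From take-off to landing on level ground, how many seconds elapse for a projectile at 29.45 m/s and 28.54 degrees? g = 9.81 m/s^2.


T = 2*v*sin(theta)/g
sin(theta) = sin(28.54 deg) = 0.4778
T = 2*29.45*0.4778 / 9.81
T = 28.1408 / 9.81 = 2.8686 s

2.8686 s


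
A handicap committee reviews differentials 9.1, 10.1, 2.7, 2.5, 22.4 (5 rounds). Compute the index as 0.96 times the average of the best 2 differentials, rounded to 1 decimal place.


All differentials: 9.1, 10.1, 2.7, 2.5, 22.4
Sorted: 2.5, 2.7, 9.1, 10.1, 22.4
Best 2: 2.5, 2.7
Average of best = 5.2 / 2 = 2.6
Raw index = 2.6 * 0.96 = 2.496
Handicap index = round(2.496, 1) = 2.5

2.5


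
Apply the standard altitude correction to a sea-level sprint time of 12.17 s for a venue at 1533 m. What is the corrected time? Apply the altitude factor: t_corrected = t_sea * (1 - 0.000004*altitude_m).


Correction factor = 1 - 0.000004 * 1533 = 0.993868
t_corrected = t_sea * factor = 12.17 * 0.993868
t_corrected = 12.0954 s

12.0954 s


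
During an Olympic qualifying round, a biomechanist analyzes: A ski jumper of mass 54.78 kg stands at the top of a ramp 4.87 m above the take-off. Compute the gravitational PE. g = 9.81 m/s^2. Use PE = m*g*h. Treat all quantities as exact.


PE = m * g * h
PE = 54.78 * 9.81 * 4.87
PE = 537.3918 * 4.87 = 2617.0981 J

2617.0981 J


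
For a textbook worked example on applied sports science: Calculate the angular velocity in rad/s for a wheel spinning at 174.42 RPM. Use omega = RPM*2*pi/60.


omega = RPM * 2 * pi / 60
omega = 174.42 * 2 * 3.14159 / 60
omega = 1095.9132 / 60 = 18.2652 rad/s

18.2652 rad/s


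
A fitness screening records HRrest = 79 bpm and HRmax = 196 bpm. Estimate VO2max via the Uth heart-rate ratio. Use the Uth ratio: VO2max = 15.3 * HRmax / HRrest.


VO2max = 15.3 * HRmax / HRrest
VO2max = 15.3 * 196 / 79
VO2max = 2998.8 / 79 = 37.9595 mL/kg/min

37.9595 mL/kg/min


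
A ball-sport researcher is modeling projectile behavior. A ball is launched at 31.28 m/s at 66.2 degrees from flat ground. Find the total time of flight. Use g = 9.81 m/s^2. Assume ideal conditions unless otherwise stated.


T = 2*v*sin(theta)/g
sin(theta) = sin(66.2 deg) = 0.915
T = 2*31.28*0.915 / 9.81
T = 57.2399 / 9.81 = 5.8348 s

5.8348 s


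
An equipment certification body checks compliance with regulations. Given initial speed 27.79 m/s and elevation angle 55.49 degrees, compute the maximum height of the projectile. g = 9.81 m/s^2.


H = (v*sin(theta))^2 / (2*g)
vy = v*sin(theta) = 27.79 * sin(55.49 deg) = 22.8997 m/s
H = vy^2 / (2*g) = 524.3971 / (2*9.81)
H = 524.3971 / 19.62 = 26.7277 m

26.7277 m


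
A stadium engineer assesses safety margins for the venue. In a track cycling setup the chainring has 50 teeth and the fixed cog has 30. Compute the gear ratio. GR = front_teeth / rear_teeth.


GR = front_teeth / rear_teeth
GR = 50 / 30
GR = 1.6667

1.6667


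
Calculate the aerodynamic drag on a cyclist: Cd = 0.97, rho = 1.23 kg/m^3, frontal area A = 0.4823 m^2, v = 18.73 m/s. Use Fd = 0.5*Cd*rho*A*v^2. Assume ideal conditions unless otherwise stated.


Fd = 0.5 * Cd * rho * A * v^2
Fd = 0.5 * 0.97 * 1.23 * 0.4823 * 18.73^2
v^2 = 350.8129
Fd = 0.5 * 0.97 * 1.23 * 0.4823 * 350.8129 = 100.9345 N

100.9345 N


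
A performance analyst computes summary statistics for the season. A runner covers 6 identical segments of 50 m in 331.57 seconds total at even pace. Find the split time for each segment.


Split time = total_time / n_laps = 331.57 / 6
Split time = 55.2617 s per lap

55.2617 s


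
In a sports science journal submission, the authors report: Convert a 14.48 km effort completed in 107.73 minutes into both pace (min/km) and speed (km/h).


Pace = time / distance = 107.73 min / 14.48 km = 7.4399 min/km
Speed = distance / time_in_hours = 14.48 / 1.7955 hr
Speed = 8.0646 km/h

7.4399 min/km, 8.0646 km/h


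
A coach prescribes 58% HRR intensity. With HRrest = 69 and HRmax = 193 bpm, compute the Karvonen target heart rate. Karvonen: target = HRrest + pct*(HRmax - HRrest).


Target = HRrest + pct*(HRmax - HRrest)
Heart rate reserve = HRmax - HRrest = 193 - 69 = 124 bpm
Fraction = 58% = 0.58
Target = 69 + 0.58 * 124
Target = 69 + 71.92 = 140.92 bpm

140.92 bpm


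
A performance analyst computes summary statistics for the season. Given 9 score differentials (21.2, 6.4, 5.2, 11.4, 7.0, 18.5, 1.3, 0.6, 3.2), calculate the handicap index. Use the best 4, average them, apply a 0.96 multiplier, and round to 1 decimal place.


All differentials: 21.2, 6.4, 5.2, 11.4, 7.0, 18.5, 1.3, 0.6, 3.2
Sorted: 0.6, 1.3, 3.2, 5.2, 6.4, 7.0, 11.4, 18.5, 21.2
Best 4: 0.6, 1.3, 3.2, 5.2
Average of best = 10.3 / 4 = 2.575
Raw index = 2.575 * 0.96 = 2.472
Handicap index = round(2.472, 1) = 2.5

2.5


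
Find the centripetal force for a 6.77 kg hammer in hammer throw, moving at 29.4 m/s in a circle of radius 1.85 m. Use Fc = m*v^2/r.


Fc = m * v^2 / r
v^2 = 29.4^2 = 864.36
Fc = 6.77 * 864.36 / 1.85
Fc = 5851.7172 / 1.85 = 3163.0904 N

3163.0904 N


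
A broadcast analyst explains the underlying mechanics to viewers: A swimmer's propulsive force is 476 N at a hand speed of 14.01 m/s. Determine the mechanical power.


P = F * v
P = 476 * 14.01
P = 6668.76 W

6668.76 W


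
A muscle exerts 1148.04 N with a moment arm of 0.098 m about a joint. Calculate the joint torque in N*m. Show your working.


tau = F * d
tau = 1148.04 * 0.098
tau = 112.5079 N*m

112.5079 N*m


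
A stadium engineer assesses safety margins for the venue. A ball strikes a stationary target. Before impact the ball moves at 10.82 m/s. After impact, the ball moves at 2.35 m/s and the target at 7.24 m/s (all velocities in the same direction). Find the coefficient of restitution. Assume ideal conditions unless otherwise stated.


e = (v2_after - v1_after) / (v1_before - v2_before)
Numerator = 7.24 - 2.35 = 4.89
Denominator = 10.82 - 0 = 10.82
e = 4.89 / 10.82 = 0.4519

0.4519


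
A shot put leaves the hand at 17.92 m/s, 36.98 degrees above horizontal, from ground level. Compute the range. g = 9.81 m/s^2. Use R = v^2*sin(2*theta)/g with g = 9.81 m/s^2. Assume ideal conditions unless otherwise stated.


R = v^2 * sin(2*theta) / g
Convert angle to radians: theta = 36.98 deg = 0.6454 rad
sin(2*theta) = sin(1.2908) = 0.9611
R = 17.92^2 * 0.9611 / 9.81
R = 321.1264 * 0.9611 / 9.81 = 31.4602 m

31.4602 m


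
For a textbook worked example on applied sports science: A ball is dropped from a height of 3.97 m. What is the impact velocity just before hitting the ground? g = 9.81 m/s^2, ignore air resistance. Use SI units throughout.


v = sqrt(2 * g * h)
v = sqrt(2 * 9.81 * 3.97)
v = sqrt(77.8914) = 8.8256 m/s

8.8256 m/s


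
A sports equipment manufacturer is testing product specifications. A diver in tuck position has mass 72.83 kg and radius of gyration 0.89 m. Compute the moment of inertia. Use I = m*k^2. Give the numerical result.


I = m * k^2
I = 72.83 * 0.89^2
I = 72.83 * 0.7921 = 57.6886 kg*m^2

57.6886 kg*m^2


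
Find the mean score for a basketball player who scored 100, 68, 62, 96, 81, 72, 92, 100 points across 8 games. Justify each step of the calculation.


Average = sum / n
Sum = 671
Average = 671 / 8 = 83.875

83.875


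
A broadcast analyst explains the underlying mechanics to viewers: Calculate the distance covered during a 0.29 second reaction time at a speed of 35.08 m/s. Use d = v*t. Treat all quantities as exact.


d = v * t
d = 35.08 * 0.29
d = 10.1732 m

10.1732 m


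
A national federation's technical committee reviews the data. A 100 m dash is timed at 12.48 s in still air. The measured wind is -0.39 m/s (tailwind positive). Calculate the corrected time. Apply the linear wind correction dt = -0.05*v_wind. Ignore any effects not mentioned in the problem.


dt = -0.05 * v_wind = -0.05 * -0.39 = 0.0195 s
t_corrected = t_still + dt = 12.48 + (0.0195)
t_corrected = 12.4995 s

12.4995 s


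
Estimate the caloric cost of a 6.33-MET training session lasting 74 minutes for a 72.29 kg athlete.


kcal = MET * mass * time_hr
Convert time: 74 min = 1.2333 hr
kcal = 6.33 * 72.29 * 1.2333
kcal = 564.368 kcal

564.368 kcal


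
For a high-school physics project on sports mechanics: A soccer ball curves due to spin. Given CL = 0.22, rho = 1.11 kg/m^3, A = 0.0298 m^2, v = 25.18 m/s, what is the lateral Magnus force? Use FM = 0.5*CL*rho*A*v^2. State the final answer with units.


FM = 0.5 * CL * rho * A * v^2
FM = 0.5 * 0.22 * 1.11 * 0.0298 * 25.18^2
v^2 = 634.0324
FM = 0.5 * 0.22 * 1.11 * 0.0298 * 634.0324 = 2.307 N

2.307 N


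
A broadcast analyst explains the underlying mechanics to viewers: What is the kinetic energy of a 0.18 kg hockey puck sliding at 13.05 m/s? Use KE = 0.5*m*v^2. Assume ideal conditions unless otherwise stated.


KE = 0.5 * m * v^2
KE = 0.5 * 0.18 * 13.05^2
KE = 0.5 * 0.18 * 170.3025 = 15.3272 J

15.3272 J


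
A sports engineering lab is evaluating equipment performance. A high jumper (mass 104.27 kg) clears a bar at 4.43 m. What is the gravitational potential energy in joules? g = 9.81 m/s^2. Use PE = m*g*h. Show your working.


PE = m * g * h
PE = 104.27 * 9.81 * 4.43
PE = 1022.8887 * 4.43 = 4531.3969 J

4531.3969 J


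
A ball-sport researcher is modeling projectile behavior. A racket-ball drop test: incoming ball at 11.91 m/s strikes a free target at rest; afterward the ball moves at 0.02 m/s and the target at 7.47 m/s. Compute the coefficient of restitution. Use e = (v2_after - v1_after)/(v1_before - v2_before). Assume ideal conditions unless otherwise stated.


e = (v2_after - v1_after) / (v1_before - v2_before)
Numerator = 7.47 - 0.02 = 7.45
Denominator = 11.91 - 0 = 11.91
e = 7.45 / 11.91 = 0.6255

0.6255


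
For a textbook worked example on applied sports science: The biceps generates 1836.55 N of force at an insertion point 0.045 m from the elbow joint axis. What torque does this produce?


tau = F * d
tau = 1836.55 * 0.045
tau = 82.6448 N*m

82.6448 N*m


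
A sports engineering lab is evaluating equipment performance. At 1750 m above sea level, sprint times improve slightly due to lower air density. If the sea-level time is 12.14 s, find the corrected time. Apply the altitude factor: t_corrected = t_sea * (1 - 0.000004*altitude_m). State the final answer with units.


Correction factor = 1 - 0.000004 * 1750 = 0.993
t_corrected = t_sea * factor = 12.14 * 0.993
t_corrected = 12.055 s

12.055 s


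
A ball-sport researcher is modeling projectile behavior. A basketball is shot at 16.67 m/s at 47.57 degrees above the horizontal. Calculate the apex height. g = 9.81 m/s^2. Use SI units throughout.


H = (v*sin(theta))^2 / (2*g)
vy = v*sin(theta) = 16.67 * sin(47.57 deg) = 12.3042 m/s
H = vy^2 / (2*g) = 151.3924 / (2*9.81)
H = 151.3924 / 19.62 = 7.7162 m

7.7162 m


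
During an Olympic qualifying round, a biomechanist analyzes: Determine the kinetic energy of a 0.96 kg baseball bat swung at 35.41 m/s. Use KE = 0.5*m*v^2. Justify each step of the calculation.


KE = 0.5 * m * v^2
KE = 0.5 * 0.96 * 35.41^2
KE = 0.5 * 0.96 * 1253.8681 = 601.8567 J

601.8567 J


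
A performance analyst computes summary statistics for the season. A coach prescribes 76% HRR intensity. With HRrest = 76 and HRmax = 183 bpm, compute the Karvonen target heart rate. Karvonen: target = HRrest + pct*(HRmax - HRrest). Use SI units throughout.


Target = HRrest + pct*(HRmax - HRrest)
Heart rate reserve = HRmax - HRrest = 183 - 76 = 107 bpm
Fraction = 76% = 0.76
Target = 76 + 0.76 * 107
Target = 76 + 81.32 = 157.32 bpm

157.32 bpm


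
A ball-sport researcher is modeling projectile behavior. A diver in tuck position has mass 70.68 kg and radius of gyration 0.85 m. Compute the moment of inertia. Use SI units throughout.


I = m * k^2
I = 70.68 * 0.85^2
I = 70.68 * 0.7225 = 51.0663 kg*m^2

51.0663 kg*m^2


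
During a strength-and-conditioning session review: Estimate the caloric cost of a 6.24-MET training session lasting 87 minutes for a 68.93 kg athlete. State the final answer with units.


kcal = MET * mass * time_hr
Convert time: 87 min = 1.45 hr
kcal = 6.24 * 68.93 * 1.45
kcal = 623.6786 kcal

623.6786 kcal


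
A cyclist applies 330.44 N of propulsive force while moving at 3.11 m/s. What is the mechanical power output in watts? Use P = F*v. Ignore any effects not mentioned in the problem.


P = F * v
P = 330.44 * 3.11
P = 1027.6684 W

1027.6684 W


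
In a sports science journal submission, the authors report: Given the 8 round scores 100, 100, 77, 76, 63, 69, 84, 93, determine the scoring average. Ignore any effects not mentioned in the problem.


Average = sum / n
Sum = 662
Average = 662 / 8 = 82.75

82.75


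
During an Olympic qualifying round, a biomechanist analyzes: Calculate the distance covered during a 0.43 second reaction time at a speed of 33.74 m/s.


d = v * t
d = 33.74 * 0.43
d = 14.5082 m

14.5082 m


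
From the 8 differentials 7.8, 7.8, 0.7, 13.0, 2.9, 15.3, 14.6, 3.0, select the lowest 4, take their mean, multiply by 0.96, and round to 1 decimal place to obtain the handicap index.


All differentials: 7.8, 7.8, 0.7, 13.0, 2.9, 15.3, 14.6, 3.0
Sorted: 0.7, 2.9, 3.0, 7.8, 7.8, 13.0, 14.6, 15.3
Best 4: 0.7, 2.9, 3.0, 7.8
Average of best = 14.4 / 4 = 3.6
Raw index = 3.6 * 0.96 = 3.456
Handicap index = round(3.456, 1) = 3.5

3.5


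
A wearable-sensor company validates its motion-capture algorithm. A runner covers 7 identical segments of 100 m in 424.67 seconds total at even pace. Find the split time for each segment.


Split time = total_time / n_laps = 424.67 / 7
Split time = 60.6671 s per lap

60.6671 s


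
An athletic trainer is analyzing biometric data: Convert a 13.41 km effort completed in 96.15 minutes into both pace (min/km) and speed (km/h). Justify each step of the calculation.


Pace = time / distance = 96.15 min / 13.41 km = 7.17 min/km
Speed = distance / time_in_hours = 13.41 / 1.6025 hr
Speed = 8.3682 km/h

7.17 min/km, 8.3682 km/h


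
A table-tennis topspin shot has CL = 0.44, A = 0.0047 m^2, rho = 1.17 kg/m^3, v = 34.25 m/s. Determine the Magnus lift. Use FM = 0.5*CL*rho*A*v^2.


FM = 0.5 * CL * rho * A * v^2
FM = 0.5 * 0.44 * 1.17 * 0.0047 * 34.25^2
v^2 = 1173.0625
FM = 0.5 * 0.44 * 1.17 * 0.0047 * 1173.0625 = 1.4191 N

1.4191 N


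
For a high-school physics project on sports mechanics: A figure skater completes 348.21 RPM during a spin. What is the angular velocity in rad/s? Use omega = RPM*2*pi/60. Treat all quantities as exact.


omega = RPM * 2 * pi / 60
omega = 348.21 * 2 * 3.14159 / 60
omega = 2187.868 / 60 = 36.4645 rad/s

36.4645 rad/s


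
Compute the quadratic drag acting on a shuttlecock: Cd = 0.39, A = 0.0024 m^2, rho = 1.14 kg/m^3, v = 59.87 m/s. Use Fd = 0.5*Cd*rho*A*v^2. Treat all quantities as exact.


Fd = 0.5 * Cd * rho * A * v^2
Fd = 0.5 * 0.39 * 1.14 * 0.0024 * 59.87^2
v^2 = 3584.4169
Fd = 0.5 * 0.39 * 1.14 * 0.0024 * 3584.4169 = 1.9124 N

1.9124 N


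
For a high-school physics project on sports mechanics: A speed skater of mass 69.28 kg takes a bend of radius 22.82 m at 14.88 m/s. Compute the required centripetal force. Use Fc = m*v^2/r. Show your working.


Fc = m * v^2 / r
v^2 = 14.88^2 = 221.4144
Fc = 69.28 * 221.4144 / 22.82
Fc = 15339.5896 / 22.82 = 672.1994 N

672.1994 N


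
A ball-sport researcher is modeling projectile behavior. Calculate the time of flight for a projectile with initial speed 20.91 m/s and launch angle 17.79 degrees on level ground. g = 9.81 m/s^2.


T = 2*v*sin(theta)/g
sin(theta) = sin(17.79 deg) = 0.3055
T = 2*20.91*0.3055 / 9.81
T = 12.7772 / 9.81 = 1.3025 s

1.3025 s


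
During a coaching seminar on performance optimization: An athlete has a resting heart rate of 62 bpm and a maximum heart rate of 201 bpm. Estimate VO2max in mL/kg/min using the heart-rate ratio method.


VO2max = 15.3 * HRmax / HRrest
VO2max = 15.3 * 201 / 62
VO2max = 3075.3 / 62 = 49.6016 mL/kg/min

49.6016 mL/kg/min


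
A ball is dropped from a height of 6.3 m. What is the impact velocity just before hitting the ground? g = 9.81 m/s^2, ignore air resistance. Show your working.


v = sqrt(2 * g * h)
v = sqrt(2 * 9.81 * 6.3)
v = sqrt(123.606) = 11.1178 m/s

11.1178 m/s


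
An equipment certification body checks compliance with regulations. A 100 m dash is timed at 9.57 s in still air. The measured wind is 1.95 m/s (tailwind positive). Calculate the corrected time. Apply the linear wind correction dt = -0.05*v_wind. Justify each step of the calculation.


dt = -0.05 * v_wind = -0.05 * 1.95 = -0.0975 s
t_corrected = t_still + dt = 9.57 + (-0.0975)
t_corrected = 9.4725 s

9.4725 s


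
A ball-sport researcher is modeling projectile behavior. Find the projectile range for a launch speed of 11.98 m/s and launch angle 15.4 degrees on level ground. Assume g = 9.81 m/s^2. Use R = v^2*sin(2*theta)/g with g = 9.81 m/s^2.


R = v^2 * sin(2*theta) / g
Convert angle to radians: theta = 15.4 deg = 0.2688 rad
sin(2*theta) = sin(0.5376) = 0.512
R = 11.98^2 * 0.512 / 9.81
R = 143.5204 * 0.512 / 9.81 = 7.4912 m

7.4912 m


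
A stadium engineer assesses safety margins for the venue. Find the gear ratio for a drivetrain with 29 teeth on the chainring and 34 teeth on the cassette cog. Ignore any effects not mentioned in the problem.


GR = front_teeth / rear_teeth
GR = 29 / 34
GR = 0.8529

0.8529


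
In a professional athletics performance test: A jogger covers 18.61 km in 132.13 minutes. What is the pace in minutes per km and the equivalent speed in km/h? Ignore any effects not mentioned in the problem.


Pace = time / distance = 132.13 min / 18.61 km = 7.0999 min/km
Speed = distance / time_in_hours = 18.61 / 2.2022 hr
Speed = 8.4508 km/h

7.0999 min/km, 8.4508 km/h


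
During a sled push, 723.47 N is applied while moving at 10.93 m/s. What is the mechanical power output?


P = F * v
P = 723.47 * 10.93
P = 7907.5271 W

7907.5271 W


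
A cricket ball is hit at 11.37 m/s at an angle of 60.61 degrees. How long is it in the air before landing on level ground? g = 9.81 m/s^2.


T = 2*v*sin(theta)/g
sin(theta) = sin(60.61 deg) = 0.8713
T = 2*11.37*0.8713 / 9.81
T = 19.8134 / 9.81 = 2.0197 s

2.0197 s


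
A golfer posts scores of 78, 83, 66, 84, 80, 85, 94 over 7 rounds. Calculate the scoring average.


Average = sum / n
Sum = 570
Average = 570 / 7 = 81.4286

81.4286


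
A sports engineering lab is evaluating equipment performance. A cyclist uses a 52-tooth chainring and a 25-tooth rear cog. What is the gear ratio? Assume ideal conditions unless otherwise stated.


GR = front_teeth / rear_teeth
GR = 52 / 25
GR = 2.08

2.08


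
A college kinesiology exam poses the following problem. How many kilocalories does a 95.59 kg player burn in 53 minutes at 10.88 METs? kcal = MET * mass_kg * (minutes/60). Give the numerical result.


kcal = MET * mass * time_hr
Convert time: 53 min = 0.8833 hr
kcal = 10.88 * 95.59 * 0.8833
kcal = 918.6836 kcal

918.6836 kcal


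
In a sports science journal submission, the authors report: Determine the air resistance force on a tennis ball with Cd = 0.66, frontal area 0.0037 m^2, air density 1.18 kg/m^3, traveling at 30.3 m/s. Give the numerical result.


Fd = 0.5 * Cd * rho * A * v^2
Fd = 0.5 * 0.66 * 1.18 * 0.0037 * 30.3^2
v^2 = 918.09
Fd = 0.5 * 0.66 * 1.18 * 0.0037 * 918.09 = 1.3228 N

1.3228 N


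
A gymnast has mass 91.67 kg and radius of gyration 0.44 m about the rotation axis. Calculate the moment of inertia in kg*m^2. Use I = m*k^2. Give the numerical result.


I = m * k^2
I = 91.67 * 0.44^2
I = 91.67 * 0.1936 = 17.7473 kg*m^2

17.7473 kg*m^2


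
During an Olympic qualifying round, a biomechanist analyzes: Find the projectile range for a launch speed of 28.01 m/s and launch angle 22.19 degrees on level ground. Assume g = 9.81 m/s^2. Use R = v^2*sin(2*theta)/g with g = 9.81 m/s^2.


R = v^2 * sin(2*theta) / g
Convert angle to radians: theta = 22.19 deg = 0.3873 rad
sin(2*theta) = sin(0.7746) = 0.6994
R = 28.01^2 * 0.6994 / 9.81
R = 784.5601 * 0.6994 / 9.81 = 55.936 m

55.936 m


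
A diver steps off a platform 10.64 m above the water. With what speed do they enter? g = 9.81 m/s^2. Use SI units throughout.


v = sqrt(2 * g * h)
v = sqrt(2 * 9.81 * 10.64)
v = sqrt(208.7568) = 14.4484 m/s

14.4484 m/s


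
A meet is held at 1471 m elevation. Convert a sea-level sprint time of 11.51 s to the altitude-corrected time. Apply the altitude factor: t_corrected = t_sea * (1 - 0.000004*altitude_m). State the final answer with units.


Correction factor = 1 - 0.000004 * 1471 = 0.994116
t_corrected = t_sea * factor = 11.51 * 0.994116
t_corrected = 11.4423 s

11.4423 s


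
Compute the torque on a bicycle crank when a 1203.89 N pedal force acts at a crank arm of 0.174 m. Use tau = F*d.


tau = F * d
tau = 1203.89 * 0.174
tau = 209.4769 N*m

209.4769 N*m


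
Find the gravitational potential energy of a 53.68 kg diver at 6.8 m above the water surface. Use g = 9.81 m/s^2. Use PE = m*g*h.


PE = m * g * h
PE = 53.68 * 9.81 * 6.8
PE = 526.6008 * 6.8 = 3580.8854 J

3580.8854 J


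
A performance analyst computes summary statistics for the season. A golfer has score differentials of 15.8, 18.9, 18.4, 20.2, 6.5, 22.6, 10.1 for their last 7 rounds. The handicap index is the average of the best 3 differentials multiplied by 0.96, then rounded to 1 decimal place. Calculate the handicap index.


All differentials: 15.8, 18.9, 18.4, 20.2, 6.5, 22.6, 10.1
Sorted: 6.5, 10.1, 15.8, 18.4, 18.9, 20.2, 22.6
Best 3: 6.5, 10.1, 15.8
Average of best = 32.4 / 3 = 10.8
Raw index = 10.8 * 0.96 = 10.368
Handicap index = round(10.368, 1) = 10.4

10.4


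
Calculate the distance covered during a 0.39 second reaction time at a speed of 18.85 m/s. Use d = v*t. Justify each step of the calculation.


d = v * t
d = 18.85 * 0.39
d = 7.3515 m

7.3515 m


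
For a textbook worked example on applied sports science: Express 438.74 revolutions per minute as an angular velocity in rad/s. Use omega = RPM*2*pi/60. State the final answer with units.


omega = RPM * 2 * pi / 60
omega = 438.74 * 2 * 3.14159 / 60
omega = 2756.6847 / 60 = 45.9447 rad/s

45.9447 rad/s


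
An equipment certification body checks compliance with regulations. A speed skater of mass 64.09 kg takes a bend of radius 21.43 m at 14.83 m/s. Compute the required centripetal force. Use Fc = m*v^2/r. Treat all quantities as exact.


Fc = m * v^2 / r
v^2 = 14.83^2 = 219.9289
Fc = 64.09 * 219.9289 / 21.43
Fc = 14095.2432 / 21.43 = 657.7342 N

657.7342 N


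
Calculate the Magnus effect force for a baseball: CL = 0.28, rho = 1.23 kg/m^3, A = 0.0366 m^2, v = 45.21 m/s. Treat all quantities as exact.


FM = 0.5 * CL * rho * A * v^2
FM = 0.5 * 0.28 * 1.23 * 0.0366 * 45.21^2
v^2 = 2043.9441
FM = 0.5 * 0.28 * 1.23 * 0.0366 * 2043.9441 = 12.882 N

12.882 N


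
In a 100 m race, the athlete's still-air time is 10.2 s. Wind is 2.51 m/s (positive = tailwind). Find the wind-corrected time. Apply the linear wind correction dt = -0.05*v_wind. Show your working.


dt = -0.05 * v_wind = -0.05 * 2.51 = -0.1255 s
t_corrected = t_still + dt = 10.2 + (-0.1255)
t_corrected = 10.0745 s

10.0745 s


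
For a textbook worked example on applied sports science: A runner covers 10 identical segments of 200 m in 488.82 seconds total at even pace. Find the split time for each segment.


Split time = total_time / n_laps = 488.82 / 10
Split time = 48.882 s per lap

48.882 s


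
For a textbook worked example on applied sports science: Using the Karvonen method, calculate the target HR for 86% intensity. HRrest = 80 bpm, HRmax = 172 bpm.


Target = HRrest + pct*(HRmax - HRrest)
Heart rate reserve = HRmax - HRrest = 172 - 80 = 92 bpm
Fraction = 86% = 0.86
Target = 80 + 0.86 * 92
Target = 80 + 79.12 = 159.12 bpm

159.12 bpm


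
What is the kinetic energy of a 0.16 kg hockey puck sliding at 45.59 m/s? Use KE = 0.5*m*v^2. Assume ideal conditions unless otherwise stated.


KE = 0.5 * m * v^2
KE = 0.5 * 0.16 * 45.59^2
KE = 0.5 * 0.16 * 2078.4481 = 166.2758 J

166.2758 J


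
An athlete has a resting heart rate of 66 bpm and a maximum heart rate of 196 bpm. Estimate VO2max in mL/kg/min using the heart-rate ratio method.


VO2max = 15.3 * HRmax / HRrest
VO2max = 15.3 * 196 / 66
VO2max = 2998.8 / 66 = 45.4364 mL/kg/min

45.4364 mL/kg/min


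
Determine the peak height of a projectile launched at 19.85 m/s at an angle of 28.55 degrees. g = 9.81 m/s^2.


H = (v*sin(theta))^2 / (2*g)
vy = v*sin(theta) = 19.85 * sin(28.55 deg) = 9.4868 m/s
H = vy^2 / (2*g) = 89.9998 / (2*9.81)
H = 89.9998 / 19.62 = 4.5871 m

4.5871 m


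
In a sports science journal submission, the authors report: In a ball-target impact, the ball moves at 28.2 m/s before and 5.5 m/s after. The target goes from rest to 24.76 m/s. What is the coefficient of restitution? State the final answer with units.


e = (v2_after - v1_after) / (v1_before - v2_before)
Numerator = 24.76 - 5.5 = 19.26
Denominator = 28.2 - 0 = 28.2
e = 19.26 / 28.2 = 0.683

0.683


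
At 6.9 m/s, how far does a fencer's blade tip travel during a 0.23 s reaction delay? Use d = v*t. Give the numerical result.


d = v * t
d = 6.9 * 0.23
d = 1.587 m

1.587 m


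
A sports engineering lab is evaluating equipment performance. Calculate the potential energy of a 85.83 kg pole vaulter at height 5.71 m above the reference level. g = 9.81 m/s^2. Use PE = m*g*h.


PE = m * g * h
PE = 85.83 * 9.81 * 5.71
PE = 841.9923 * 5.71 = 4807.776 J

4807.776 J


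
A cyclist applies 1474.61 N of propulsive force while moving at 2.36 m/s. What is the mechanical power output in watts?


P = F * v
P = 1474.61 * 2.36
P = 3480.0796 W

3480.0796 W


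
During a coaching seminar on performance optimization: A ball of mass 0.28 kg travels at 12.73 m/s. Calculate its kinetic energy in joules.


KE = 0.5 * m * v^2
KE = 0.5 * 0.28 * 12.73^2
KE = 0.5 * 0.28 * 162.0529 = 22.6874 J

22.6874 J


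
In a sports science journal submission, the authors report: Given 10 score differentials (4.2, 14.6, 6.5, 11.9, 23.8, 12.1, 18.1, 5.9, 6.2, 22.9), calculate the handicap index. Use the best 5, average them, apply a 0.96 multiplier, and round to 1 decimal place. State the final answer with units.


All differentials: 4.2, 14.6, 6.5, 11.9, 23.8, 12.1, 18.1, 5.9, 6.2, 22.9
Sorted: 4.2, 5.9, 6.2, 6.5, 11.9, 12.1, 14.6, 18.1, 22.9, 23.8
Best 5: 4.2, 5.9, 6.2, 6.5, 11.9
Average of best = 34.7 / 5 = 6.94
Raw index = 6.94 * 0.96 = 6.6624
Handicap index = round(6.6624, 1) = 6.7

6.7


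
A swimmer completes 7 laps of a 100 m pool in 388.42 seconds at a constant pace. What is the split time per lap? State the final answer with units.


Split time = total_time / n_laps = 388.42 / 7
Split time = 55.4886 s per lap

55.4886 s


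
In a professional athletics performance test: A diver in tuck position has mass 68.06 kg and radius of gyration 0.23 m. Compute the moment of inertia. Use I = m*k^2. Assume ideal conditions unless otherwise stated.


I = m * k^2
I = 68.06 * 0.23^2
I = 68.06 * 0.0529 = 3.6004 kg*m^2

3.6004 kg*m^2


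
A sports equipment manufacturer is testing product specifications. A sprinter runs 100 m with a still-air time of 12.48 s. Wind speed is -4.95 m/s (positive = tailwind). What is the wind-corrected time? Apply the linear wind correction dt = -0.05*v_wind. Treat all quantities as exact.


dt = -0.05 * v_wind = -0.05 * -4.95 = 0.2475 s
t_corrected = t_still + dt = 12.48 + (0.2475)
t_corrected = 12.7275 s

12.7275 s


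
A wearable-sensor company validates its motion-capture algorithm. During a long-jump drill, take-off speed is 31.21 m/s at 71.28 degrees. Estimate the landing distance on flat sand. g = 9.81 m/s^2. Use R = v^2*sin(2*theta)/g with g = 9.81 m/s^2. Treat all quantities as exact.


R = v^2 * sin(2*theta) / g
Convert angle to radians: theta = 71.28 deg = 1.2441 rad
sin(2*theta) = sin(2.4881) = 0.6079
R = 31.21^2 * 0.6079 / 9.81
R = 974.0641 * 0.6079 / 9.81 = 60.3632 m

60.3632 m


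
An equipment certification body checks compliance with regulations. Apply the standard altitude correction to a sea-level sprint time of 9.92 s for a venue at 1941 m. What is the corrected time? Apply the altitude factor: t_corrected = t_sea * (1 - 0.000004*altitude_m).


Correction factor = 1 - 0.000004 * 1941 = 0.992236
t_corrected = t_sea * factor = 9.92 * 0.992236
t_corrected = 9.843 s

9.843 s


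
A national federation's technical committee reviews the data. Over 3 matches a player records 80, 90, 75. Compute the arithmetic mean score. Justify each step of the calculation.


Average = sum / n
Sum = 245
Average = 245 / 3 = 81.6667

81.6667


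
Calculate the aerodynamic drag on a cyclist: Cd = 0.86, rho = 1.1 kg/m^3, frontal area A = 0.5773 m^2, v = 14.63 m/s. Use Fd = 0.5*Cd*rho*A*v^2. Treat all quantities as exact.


Fd = 0.5 * Cd * rho * A * v^2
Fd = 0.5 * 0.86 * 1.1 * 0.5773 * 14.63^2
v^2 = 214.0369
Fd = 0.5 * 0.86 * 1.1 * 0.5773 * 214.0369 = 58.4455 N

58.4455 N


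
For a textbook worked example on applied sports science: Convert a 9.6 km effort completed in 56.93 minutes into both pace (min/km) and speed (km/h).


Pace = time / distance = 56.93 min / 9.6 km = 5.9302 min/km
Speed = distance / time_in_hours = 9.6 / 0.9488 hr
Speed = 10.1177 km/h

5.9302 min/km, 10.1177 km/h


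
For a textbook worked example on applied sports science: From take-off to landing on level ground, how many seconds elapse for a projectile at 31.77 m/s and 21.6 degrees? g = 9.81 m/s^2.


T = 2*v*sin(theta)/g
sin(theta) = sin(21.6 deg) = 0.3681
T = 2*31.77*0.3681 / 9.81
T = 23.3906 / 9.81 = 2.3844 s

2.3844 s


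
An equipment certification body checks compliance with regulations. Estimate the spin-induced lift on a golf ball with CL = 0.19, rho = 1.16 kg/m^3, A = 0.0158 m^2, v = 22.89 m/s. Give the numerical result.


FM = 0.5 * CL * rho * A * v^2
FM = 0.5 * 0.19 * 1.16 * 0.0158 * 22.89^2
v^2 = 523.9521
FM = 0.5 * 0.19 * 1.16 * 0.0158 * 523.9521 = 0.9123 N

0.9123 N


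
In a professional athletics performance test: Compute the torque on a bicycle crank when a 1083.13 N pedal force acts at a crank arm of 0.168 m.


tau = F * d
tau = 1083.13 * 0.168
tau = 181.9658 N*m

181.9658 N*m


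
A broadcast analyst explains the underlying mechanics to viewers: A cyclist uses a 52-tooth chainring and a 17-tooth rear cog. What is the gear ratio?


GR = front_teeth / rear_teeth
GR = 52 / 17
GR = 3.0588

3.0588


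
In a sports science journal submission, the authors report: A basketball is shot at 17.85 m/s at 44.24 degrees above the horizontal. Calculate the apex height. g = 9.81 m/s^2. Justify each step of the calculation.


H = (v*sin(theta))^2 / (2*g)
vy = v*sin(theta) = 17.85 * sin(44.24 deg) = 12.4533 m/s
H = vy^2 / (2*g) = 155.0854 / (2*9.81)
H = 155.0854 / 19.62 = 7.9045 m

7.9045 m


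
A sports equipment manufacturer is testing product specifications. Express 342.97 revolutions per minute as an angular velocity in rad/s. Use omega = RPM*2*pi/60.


omega = RPM * 2 * pi / 60
omega = 342.97 * 2 * 3.14159 / 60
omega = 2154.9441 / 60 = 35.9157 rad/s

35.9157 rad/s


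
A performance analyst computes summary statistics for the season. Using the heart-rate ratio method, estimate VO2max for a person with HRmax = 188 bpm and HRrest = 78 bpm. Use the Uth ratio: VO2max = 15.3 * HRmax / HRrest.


VO2max = 15.3 * HRmax / HRrest
VO2max = 15.3 * 188 / 78
VO2max = 2876.4 / 78 = 36.8769 mL/kg/min

36.8769 mL/kg/min


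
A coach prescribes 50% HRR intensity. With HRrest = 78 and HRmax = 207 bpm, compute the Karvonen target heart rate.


Target = HRrest + pct*(HRmax - HRrest)
Heart rate reserve = HRmax - HRrest = 207 - 78 = 129 bpm
Fraction = 50% = 0.5
Target = 78 + 0.5 * 129
Target = 78 + 64.5 = 142.5 bpm

142.5 bpm


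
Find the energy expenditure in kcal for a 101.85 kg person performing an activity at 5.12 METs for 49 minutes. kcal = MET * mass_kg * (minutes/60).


kcal = MET * mass * time_hr
Convert time: 49 min = 0.8167 hr
kcal = 5.12 * 101.85 * 0.8167
kcal = 425.8688 kcal

425.8688 kcal


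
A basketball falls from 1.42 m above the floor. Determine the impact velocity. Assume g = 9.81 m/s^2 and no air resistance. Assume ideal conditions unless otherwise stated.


v = sqrt(2 * g * h)
v = sqrt(2 * 9.81 * 1.42)
v = sqrt(27.8604) = 5.2783 m/s

5.2783 m/s


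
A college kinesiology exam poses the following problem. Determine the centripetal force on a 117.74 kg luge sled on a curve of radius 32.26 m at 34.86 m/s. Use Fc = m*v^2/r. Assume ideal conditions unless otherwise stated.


Fc = m * v^2 / r
v^2 = 34.86^2 = 1215.2196
Fc = 117.74 * 1215.2196 / 32.26
Fc = 143079.9557 / 32.26 = 4435.2125 N

4435.2125 N


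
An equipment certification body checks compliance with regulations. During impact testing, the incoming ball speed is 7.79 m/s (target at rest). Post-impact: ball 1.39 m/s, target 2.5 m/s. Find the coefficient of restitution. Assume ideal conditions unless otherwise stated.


e = (v2_after - v1_after) / (v1_before - v2_before)
Numerator = 2.5 - 1.39 = 1.11
Denominator = 7.79 - 0 = 7.79
e = 1.11 / 7.79 = 0.1425

0.1425


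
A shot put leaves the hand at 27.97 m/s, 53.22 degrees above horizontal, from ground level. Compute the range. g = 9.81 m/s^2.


R = v^2 * sin(2*theta) / g
Convert angle to radians: theta = 53.22 deg = 0.9289 rad
sin(2*theta) = sin(1.8577) = 0.9591
R = 27.97^2 * 0.9591 / 9.81
R = 782.3209 * 0.9591 / 9.81 = 76.487 m

76.487 m


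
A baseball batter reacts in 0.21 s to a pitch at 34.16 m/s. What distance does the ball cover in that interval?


d = v * t
d = 34.16 * 0.21
d = 7.1736 m

7.1736 m


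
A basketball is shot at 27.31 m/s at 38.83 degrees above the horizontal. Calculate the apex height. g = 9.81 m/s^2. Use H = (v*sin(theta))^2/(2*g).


H = (v*sin(theta))^2 / (2*g)
vy = v*sin(theta) = 27.31 * sin(38.83 deg) = 17.1237 m/s
H = vy^2 / (2*g) = 293.2208 / (2*9.81)
H = 293.2208 / 19.62 = 14.945 m

14.945 m
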